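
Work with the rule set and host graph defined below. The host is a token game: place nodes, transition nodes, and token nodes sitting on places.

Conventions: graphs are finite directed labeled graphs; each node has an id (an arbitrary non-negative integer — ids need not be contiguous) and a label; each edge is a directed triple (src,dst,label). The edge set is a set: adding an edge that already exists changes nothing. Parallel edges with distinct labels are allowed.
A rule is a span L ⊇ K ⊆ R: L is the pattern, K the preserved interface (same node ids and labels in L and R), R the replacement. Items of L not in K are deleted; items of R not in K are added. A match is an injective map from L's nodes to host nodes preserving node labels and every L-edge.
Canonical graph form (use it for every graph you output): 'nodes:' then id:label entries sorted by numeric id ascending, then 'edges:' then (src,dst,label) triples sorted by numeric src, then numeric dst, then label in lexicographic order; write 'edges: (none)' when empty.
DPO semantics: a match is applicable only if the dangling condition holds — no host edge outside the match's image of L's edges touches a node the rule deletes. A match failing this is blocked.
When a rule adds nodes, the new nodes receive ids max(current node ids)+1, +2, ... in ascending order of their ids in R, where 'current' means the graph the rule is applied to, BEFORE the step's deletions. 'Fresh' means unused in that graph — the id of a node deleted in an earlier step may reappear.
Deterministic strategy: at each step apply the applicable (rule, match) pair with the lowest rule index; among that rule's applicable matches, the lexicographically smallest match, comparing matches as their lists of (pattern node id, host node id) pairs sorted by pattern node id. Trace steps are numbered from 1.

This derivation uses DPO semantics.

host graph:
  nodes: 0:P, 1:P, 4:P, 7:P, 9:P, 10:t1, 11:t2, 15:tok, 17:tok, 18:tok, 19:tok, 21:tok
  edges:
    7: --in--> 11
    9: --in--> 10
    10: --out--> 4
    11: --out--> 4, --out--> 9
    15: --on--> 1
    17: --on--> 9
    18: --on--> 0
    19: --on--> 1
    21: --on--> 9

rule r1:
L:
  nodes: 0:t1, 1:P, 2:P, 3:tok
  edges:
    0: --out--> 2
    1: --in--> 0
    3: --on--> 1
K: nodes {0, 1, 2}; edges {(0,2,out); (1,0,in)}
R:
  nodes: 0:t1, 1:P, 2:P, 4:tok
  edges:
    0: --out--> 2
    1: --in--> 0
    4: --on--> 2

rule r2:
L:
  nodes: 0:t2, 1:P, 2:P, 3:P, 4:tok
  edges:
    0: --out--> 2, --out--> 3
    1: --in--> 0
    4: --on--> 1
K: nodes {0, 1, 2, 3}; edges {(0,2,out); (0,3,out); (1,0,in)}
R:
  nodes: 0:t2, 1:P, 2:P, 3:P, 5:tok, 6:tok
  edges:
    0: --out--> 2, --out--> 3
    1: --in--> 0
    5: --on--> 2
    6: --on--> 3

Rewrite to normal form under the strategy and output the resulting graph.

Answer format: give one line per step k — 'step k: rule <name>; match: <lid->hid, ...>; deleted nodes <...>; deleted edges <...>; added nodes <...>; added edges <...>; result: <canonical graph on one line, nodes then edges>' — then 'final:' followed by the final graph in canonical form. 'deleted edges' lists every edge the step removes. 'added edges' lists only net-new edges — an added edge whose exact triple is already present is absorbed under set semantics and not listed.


step 1: rule r1; match: 0->10, 1->9, 2->4, 3->17; deleted nodes 17; deleted edges (17,9,on); added nodes 22; added edges (22,4,on); result: nodes: 0:P, 1:P, 4:P, 7:P, 9:P, 10:t1, 11:t2, 15:tok, 18:tok, 19:tok, 21:tok, 22:tok edges: (7,11,in); (9,10,in); (10,4,out); (11,4,out); (11,9,out); (15,1,on); (18,0,on); (19,1,on); (21,9,on); (22,4,on)
step 2: rule r1; match: 0->10, 1->9, 2->4, 3->21; deleted nodes 21; deleted edges (21,9,on); added nodes 23; added edges (23,4,on); result: nodes: 0:P, 1:P, 4:P, 7:P, 9:P, 10:t1, 11:t2, 15:tok, 18:tok, 19:tok, 22:tok, 23:tok edges: (7,11,in); (9,10,in); (10,4,out); (11,4,out); (11,9,out); (15,1,on); (18,0,on); (19,1,on); (22,4,on); (23,4,on)
final:
nodes: 0:P, 1:P, 4:P, 7:P, 9:P, 10:t1, 11:t2, 15:tok, 18:tok, 19:tok, 22:tok, 23:tok
edges: (7,11,in); (9,10,in); (10,4,out); (11,4,out); (11,9,out); (15,1,on); (18,0,on); (19,1,on); (22,4,on); (23,4,on)


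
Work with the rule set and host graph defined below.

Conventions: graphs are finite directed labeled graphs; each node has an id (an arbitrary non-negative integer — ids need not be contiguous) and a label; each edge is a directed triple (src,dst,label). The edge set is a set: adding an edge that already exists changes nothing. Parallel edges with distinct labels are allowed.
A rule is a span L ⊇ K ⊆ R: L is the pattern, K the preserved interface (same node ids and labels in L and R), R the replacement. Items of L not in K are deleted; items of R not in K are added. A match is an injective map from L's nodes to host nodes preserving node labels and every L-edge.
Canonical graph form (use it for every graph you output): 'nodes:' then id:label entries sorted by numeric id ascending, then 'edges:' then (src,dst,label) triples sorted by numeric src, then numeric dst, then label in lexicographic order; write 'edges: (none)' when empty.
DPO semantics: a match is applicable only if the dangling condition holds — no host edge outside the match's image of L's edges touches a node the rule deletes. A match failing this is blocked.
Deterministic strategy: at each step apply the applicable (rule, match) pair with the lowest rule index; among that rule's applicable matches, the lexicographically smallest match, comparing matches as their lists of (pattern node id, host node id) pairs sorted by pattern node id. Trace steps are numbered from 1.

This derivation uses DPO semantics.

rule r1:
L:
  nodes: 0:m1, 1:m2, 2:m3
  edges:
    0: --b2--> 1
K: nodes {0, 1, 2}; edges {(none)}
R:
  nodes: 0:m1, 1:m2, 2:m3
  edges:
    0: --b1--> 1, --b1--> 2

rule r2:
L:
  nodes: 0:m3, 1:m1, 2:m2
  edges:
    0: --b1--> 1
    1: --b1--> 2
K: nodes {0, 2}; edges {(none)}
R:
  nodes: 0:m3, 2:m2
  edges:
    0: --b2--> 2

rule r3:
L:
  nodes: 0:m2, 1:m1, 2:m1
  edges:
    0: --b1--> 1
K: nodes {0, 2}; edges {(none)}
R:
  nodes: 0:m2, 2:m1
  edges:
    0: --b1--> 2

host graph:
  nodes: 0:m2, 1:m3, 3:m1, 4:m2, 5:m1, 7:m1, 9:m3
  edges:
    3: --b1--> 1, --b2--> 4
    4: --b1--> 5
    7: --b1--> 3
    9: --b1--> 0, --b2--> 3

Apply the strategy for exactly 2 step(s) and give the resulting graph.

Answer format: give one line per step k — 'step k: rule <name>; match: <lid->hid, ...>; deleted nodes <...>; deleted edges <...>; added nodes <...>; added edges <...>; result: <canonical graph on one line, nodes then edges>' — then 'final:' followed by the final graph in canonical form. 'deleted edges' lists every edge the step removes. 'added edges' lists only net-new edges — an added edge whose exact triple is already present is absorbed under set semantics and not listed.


step 1: rule r1; match: 0->3, 1->4, 2->1; deleted nodes (none); deleted edges (3,4,b2); added nodes (none); added edges (3,4,b1); result: nodes: 0:m2, 1:m3, 3:m1, 4:m2, 5:m1, 7:m1, 9:m3 edges: (3,1,b1); (3,4,b1); (4,5,b1); (7,3,b1); (9,0,b1); (9,3,b2)
step 2: rule r3; match: 0->4, 1->5, 2->3; deleted nodes 5; deleted edges (4,5,b1); added nodes (none); added edges (4,3,b1); result: nodes: 0:m2, 1:m3, 3:m1, 4:m2, 7:m1, 9:m3 edges: (3,1,b1); (3,4,b1); (4,3,b1); (7,3,b1); (9,0,b1); (9,3,b2)
final:
nodes: 0:m2, 1:m3, 3:m1, 4:m2, 7:m1, 9:m3
edges: (3,1,b1); (3,4,b1); (4,3,b1); (7,3,b1); (9,0,b1); (9,3,b2)


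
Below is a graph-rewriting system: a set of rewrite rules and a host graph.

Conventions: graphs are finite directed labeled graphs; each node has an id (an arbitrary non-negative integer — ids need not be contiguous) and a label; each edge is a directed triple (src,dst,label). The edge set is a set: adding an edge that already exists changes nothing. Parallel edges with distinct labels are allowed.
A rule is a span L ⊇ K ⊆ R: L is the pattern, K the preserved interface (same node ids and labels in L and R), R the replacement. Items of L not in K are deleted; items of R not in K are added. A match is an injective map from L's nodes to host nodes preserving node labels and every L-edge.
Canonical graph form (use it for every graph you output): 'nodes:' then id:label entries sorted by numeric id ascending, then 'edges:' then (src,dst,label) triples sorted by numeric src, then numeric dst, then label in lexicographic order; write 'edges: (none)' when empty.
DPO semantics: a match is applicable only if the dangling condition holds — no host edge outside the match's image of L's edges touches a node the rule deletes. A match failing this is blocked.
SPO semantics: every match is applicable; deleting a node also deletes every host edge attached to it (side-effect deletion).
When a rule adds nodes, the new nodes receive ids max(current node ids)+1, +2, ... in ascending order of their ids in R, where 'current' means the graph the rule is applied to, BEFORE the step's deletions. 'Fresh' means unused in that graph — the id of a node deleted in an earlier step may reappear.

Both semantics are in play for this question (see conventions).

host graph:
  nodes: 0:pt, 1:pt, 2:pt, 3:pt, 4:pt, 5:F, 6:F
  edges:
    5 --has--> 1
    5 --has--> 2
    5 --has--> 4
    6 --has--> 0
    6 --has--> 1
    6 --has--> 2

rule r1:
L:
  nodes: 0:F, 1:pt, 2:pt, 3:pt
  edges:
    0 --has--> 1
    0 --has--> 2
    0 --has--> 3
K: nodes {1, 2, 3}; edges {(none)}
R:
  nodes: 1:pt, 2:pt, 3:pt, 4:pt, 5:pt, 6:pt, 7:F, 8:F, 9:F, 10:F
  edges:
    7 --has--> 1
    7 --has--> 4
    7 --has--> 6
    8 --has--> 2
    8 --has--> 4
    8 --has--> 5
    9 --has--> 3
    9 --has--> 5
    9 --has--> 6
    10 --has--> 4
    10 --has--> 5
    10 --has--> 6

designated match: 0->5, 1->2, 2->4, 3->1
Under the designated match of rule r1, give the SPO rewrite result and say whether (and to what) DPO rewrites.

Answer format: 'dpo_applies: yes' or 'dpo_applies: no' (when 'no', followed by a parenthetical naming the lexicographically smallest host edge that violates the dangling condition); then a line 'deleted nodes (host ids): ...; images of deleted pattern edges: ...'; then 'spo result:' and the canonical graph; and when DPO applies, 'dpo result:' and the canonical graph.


dpo_applies: yes
deleted nodes (host ids): 5; images of deleted pattern edges: (5,1,has); (5,2,has); (5,4,has)
spo result:
nodes: 0:pt, 1:pt, 2:pt, 3:pt, 4:pt, 6:F, 7:pt, 8:pt, 9:pt, 10:F, 11:F, 12:F, 13:F
edges: (6,0,has); (6,1,has); (6,2,has); (10,2,has); (10,7,has); (10,9,has); (11,4,has); (11,7,has); (11,8,has); (12,1,has); (12,8,has); (12,9,has); (13,7,has); (13,8,has); (13,9,has)
dpo result:
nodes: 0:pt, 1:pt, 2:pt, 3:pt, 4:pt, 6:F, 7:pt, 8:pt, 9:pt, 10:F, 11:F, 12:F, 13:F
edges: (6,0,has); (6,1,has); (6,2,has); (10,2,has); (10,7,has); (10,9,has); (11,4,has); (11,7,has); (11,8,has); (12,1,has); (12,8,has); (12,9,has); (13,7,has); (13,8,has); (13,9,has)


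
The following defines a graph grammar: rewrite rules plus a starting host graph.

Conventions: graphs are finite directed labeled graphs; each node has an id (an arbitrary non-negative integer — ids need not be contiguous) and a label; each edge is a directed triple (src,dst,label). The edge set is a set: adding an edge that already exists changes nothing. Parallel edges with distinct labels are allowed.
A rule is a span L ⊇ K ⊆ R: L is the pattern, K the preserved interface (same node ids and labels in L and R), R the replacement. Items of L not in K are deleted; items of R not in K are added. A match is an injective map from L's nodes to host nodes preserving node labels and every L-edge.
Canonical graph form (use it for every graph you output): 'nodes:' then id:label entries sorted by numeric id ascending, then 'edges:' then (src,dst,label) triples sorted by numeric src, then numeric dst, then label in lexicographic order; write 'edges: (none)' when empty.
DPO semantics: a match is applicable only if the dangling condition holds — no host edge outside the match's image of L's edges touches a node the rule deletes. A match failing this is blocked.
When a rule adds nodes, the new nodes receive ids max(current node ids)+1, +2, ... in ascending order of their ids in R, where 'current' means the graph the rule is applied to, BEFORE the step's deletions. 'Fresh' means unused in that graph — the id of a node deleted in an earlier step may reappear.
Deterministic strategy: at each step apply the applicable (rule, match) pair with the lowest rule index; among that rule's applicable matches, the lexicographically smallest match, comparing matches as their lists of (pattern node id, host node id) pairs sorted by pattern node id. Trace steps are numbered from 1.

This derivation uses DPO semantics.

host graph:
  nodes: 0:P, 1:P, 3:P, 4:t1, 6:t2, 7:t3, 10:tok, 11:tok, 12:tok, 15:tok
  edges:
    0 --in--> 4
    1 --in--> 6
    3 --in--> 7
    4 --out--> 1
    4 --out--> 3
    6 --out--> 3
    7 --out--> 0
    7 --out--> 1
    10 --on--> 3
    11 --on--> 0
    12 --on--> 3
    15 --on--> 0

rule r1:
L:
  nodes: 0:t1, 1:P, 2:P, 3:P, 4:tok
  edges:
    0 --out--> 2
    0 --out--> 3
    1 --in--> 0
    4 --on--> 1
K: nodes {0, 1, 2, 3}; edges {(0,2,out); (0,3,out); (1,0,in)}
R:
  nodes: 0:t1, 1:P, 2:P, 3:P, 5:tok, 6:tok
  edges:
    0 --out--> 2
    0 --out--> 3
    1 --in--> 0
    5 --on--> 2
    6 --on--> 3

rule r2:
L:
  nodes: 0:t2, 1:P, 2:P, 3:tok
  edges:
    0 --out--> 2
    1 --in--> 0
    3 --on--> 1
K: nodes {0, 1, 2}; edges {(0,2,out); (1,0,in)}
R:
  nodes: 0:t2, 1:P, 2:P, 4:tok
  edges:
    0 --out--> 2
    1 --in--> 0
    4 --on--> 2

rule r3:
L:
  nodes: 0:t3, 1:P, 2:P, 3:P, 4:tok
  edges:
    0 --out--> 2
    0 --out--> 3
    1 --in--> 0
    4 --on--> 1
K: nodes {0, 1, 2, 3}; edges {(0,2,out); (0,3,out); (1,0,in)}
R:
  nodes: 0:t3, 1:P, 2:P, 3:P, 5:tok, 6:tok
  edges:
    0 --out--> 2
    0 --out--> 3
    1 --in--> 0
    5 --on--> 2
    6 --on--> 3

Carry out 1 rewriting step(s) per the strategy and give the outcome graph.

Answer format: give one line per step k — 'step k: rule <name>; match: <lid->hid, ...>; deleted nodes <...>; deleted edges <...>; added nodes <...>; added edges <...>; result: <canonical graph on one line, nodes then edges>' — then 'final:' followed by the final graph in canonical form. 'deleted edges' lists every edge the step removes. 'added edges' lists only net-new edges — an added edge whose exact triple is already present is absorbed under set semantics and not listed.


step 1: rule r1; match: 0->4, 1->0, 2->1, 3->3, 4->11; deleted nodes 11; deleted edges (11,0,on); added nodes 16, 17; added edges (16,1,on); (17,3,on); result: nodes: 0:P, 1:P, 3:P, 4:t1, 6:t2, 7:t3, 10:tok, 12:tok, 15:tok, 16:tok, 17:tok edges: (0,4,in); (1,6,in); (3,7,in); (4,1,out); (4,3,out); (6,3,out); (7,0,out); (7,1,out); (10,3,on); (12,3,on); (15,0,on); (16,1,on); (17,3,on)
final:
nodes: 0:P, 1:P, 3:P, 4:t1, 6:t2, 7:t3, 10:tok, 12:tok, 15:tok, 16:tok, 17:tok
edges: (0,4,in); (1,6,in); (3,7,in); (4,1,out); (4,3,out); (6,3,out); (7,0,out); (7,1,out); (10,3,on); (12,3,on); (15,0,on); (16,1,on); (17,3,on)


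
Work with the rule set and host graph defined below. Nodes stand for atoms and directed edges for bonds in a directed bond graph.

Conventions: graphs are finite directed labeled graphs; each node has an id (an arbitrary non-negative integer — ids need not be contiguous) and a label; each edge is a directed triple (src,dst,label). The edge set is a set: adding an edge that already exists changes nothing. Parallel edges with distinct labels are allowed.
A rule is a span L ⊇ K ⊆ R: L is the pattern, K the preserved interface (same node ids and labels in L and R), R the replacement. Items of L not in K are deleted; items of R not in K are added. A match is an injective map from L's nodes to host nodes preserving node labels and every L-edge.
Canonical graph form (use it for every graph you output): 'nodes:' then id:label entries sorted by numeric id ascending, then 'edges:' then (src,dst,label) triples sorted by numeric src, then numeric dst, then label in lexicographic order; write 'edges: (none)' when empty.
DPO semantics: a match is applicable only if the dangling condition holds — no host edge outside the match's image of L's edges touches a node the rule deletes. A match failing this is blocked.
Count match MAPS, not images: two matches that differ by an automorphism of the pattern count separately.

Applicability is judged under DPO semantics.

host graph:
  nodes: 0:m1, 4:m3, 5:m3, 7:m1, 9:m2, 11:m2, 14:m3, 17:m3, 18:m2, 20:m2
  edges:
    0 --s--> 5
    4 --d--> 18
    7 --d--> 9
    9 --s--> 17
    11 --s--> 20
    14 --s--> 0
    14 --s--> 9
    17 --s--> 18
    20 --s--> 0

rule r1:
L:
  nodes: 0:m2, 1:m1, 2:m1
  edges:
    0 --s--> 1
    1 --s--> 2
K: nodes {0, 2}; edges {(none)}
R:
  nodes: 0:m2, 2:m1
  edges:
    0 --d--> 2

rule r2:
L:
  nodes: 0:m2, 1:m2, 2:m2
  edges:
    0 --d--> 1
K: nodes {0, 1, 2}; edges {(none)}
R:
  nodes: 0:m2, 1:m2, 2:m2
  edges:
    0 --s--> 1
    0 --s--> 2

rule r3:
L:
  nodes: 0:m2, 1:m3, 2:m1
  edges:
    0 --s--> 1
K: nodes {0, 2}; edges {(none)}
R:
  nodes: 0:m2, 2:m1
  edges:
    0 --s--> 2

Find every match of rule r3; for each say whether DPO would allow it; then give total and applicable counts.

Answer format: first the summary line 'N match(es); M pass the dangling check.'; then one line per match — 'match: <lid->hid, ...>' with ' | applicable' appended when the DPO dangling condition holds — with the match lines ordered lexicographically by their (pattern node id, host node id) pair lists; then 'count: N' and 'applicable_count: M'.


2 match(es); 0 pass the dangling check.
match: 0->9, 1->17, 2->0
match: 0->9, 1->17, 2->7
count: 2
applicable_count: 0


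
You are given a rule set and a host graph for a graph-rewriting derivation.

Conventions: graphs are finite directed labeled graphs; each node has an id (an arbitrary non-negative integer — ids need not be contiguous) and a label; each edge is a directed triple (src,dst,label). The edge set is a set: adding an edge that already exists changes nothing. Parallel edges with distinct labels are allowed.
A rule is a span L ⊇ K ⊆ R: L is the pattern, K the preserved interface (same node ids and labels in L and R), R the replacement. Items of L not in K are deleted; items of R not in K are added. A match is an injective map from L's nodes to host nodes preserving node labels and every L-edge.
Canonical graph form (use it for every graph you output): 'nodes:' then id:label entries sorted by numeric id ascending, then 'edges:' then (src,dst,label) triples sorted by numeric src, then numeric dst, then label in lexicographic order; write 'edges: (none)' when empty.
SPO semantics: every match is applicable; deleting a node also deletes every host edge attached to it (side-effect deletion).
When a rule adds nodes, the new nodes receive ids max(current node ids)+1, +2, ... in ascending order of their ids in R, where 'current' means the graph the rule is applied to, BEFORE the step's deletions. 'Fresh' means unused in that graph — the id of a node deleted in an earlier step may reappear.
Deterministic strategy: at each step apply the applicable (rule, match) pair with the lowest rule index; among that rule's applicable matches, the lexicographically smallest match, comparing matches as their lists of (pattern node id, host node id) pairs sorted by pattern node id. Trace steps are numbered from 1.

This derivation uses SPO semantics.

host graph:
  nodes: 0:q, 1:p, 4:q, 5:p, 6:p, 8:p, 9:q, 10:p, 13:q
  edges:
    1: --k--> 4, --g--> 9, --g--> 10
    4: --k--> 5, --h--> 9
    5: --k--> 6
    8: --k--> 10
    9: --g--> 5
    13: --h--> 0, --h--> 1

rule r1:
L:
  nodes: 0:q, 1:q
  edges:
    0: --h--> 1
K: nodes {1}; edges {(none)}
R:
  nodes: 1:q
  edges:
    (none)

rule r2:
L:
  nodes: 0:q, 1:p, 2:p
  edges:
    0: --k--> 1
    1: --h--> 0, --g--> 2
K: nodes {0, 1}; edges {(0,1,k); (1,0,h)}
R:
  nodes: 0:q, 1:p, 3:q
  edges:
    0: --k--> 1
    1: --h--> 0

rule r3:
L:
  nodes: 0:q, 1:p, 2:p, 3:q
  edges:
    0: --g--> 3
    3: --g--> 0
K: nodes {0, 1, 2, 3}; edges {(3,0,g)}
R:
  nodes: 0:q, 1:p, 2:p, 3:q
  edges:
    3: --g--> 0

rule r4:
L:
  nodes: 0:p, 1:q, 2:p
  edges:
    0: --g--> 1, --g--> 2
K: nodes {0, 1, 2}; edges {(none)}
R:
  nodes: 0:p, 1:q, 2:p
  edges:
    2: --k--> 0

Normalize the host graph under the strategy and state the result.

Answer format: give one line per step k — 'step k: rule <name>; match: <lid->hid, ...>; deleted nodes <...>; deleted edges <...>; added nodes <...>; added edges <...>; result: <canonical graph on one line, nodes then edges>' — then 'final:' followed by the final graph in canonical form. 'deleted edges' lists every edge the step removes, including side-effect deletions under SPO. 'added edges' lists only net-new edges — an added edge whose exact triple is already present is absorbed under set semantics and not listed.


step 1: rule r1; match: 0->4, 1->9; deleted nodes 4; deleted edges (1,4,k); (4,5,k); (4,9,h); added nodes (none); added edges (none); result: nodes: 0:q, 1:p, 5:p, 6:p, 8:p, 9:q, 10:p, 13:q edges: (1,9,g); (1,10,g); (5,6,k); (8,10,k); (9,5,g); (13,0,h); (13,1,h)
step 2: rule r1; match: 0->13, 1->0; deleted nodes 13; deleted edges (13,0,h); (13,1,h); added nodes (none); added edges (none); result: nodes: 0:q, 1:p, 5:p, 6:p, 8:p, 9:q, 10:p edges: (1,9,g); (1,10,g); (5,6,k); (8,10,k); (9,5,g)
step 3: rule r4; match: 0->1, 1->9, 2->10; deleted nodes (none); deleted edges (1,9,g); (1,10,g); added nodes (none); added edges (10,1,k); result: nodes: 0:q, 1:p, 5:p, 6:p, 8:p, 9:q, 10:p edges: (5,6,k); (8,10,k); (9,5,g); (10,1,k)
final:
nodes: 0:q, 1:p, 5:p, 6:p, 8:p, 9:q, 10:p
edges: (5,6,k); (8,10,k); (9,5,g); (10,1,k)


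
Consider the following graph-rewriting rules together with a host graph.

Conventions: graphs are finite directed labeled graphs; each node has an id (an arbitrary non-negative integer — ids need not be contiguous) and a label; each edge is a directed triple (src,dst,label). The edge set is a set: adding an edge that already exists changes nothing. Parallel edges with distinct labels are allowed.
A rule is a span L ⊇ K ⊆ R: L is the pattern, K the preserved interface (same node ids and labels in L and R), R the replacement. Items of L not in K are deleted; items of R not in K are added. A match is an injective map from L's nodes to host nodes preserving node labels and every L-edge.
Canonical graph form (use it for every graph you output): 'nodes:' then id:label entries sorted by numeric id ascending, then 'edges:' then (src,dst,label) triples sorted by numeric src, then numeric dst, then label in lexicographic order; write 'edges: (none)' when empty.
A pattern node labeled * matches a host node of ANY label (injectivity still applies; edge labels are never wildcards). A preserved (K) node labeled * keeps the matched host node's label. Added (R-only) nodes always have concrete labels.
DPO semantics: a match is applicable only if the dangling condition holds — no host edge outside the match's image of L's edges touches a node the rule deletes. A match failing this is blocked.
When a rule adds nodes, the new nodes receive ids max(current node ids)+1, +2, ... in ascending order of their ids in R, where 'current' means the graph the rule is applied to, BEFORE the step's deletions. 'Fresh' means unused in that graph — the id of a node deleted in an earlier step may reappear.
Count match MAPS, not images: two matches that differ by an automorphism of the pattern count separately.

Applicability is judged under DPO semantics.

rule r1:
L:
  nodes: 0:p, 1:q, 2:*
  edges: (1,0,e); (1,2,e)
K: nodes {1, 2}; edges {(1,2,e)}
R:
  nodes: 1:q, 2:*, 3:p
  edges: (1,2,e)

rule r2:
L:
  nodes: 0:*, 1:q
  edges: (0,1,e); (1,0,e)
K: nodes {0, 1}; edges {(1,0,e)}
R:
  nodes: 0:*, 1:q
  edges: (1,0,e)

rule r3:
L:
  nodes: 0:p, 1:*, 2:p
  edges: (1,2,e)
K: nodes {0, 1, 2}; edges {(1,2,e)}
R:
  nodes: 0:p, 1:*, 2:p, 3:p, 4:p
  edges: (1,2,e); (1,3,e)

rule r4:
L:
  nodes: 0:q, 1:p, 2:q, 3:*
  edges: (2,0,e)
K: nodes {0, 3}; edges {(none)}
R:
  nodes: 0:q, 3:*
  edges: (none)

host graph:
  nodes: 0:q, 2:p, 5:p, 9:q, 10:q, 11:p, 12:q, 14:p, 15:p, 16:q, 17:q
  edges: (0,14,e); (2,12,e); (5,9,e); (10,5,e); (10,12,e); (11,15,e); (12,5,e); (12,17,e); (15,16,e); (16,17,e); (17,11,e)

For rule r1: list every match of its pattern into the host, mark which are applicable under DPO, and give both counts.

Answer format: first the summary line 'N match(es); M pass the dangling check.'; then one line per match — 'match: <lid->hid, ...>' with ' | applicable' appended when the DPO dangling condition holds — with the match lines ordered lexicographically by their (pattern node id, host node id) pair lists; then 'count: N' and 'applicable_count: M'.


2 match(es); 0 pass the dangling check.
match: 0->5, 1->10, 2->12
match: 0->5, 1->12, 2->17
count: 2
applicable_count: 0


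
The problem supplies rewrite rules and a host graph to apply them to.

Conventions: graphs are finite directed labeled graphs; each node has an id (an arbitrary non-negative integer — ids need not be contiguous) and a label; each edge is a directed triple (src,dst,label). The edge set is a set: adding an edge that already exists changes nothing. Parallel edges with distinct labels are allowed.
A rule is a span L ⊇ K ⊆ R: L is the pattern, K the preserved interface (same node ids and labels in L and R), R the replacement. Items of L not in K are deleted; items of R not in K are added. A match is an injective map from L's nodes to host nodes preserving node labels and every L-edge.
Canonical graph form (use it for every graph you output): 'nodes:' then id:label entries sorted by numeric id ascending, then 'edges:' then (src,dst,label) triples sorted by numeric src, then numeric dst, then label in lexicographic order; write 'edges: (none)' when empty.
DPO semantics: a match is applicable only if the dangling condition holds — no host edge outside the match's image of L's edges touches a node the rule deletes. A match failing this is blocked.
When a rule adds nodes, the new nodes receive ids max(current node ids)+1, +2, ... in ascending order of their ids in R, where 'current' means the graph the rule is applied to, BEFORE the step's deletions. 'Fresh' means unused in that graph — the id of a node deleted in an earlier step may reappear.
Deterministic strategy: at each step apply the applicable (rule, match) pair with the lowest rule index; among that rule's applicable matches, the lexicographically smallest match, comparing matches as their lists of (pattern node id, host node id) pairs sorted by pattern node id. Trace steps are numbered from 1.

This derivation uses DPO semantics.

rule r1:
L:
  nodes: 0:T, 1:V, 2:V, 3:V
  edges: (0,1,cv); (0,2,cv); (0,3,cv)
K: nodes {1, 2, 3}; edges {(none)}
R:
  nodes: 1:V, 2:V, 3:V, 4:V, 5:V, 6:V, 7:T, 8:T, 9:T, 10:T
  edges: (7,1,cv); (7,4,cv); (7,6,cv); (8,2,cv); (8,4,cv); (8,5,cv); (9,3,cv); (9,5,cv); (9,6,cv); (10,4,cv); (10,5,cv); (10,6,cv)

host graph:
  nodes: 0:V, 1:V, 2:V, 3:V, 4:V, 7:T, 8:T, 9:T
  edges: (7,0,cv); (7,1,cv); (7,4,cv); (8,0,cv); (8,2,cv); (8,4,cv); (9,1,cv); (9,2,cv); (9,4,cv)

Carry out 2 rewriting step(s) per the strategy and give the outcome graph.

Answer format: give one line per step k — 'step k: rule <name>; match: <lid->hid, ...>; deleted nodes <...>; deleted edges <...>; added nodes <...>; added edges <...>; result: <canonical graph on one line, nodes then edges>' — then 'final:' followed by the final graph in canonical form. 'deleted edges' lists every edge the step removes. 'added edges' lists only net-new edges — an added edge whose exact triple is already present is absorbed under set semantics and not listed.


step 1: rule r1; match: 0->7, 1->0, 2->1, 3->4; deleted nodes 7; deleted edges (7,0,cv); (7,1,cv); (7,4,cv); added nodes 10, 11, 12, 13, 14, 15, 16; added edges (13,0,cv); (13,10,cv); (13,12,cv); (14,1,cv); (14,10,cv); (14,11,cv); (15,4,cv); (15,11,cv); (15,12,cv); (16,10,cv); (16,11,cv); (16,12,cv); result: nodes: 0:V, 1:V, 2:V, 3:V, 4:V, 8:T, 9:T, 10:V, 11:V, 12:V, 13:T, 14:T, 15:T, 16:T edges: (8,0,cv); (8,2,cv); (8,4,cv); (9,1,cv); (9,2,cv); (9,4,cv); (13,0,cv); (13,10,cv); (13,12,cv); (14,1,cv); (14,10,cv); (14,11,cv); (15,4,cv); (15,11,cv); (15,12,cv); (16,10,cv); (16,11,cv); (16,12,cv)
step 2: rule r1; match: 0->8, 1->0, 2->2, 3->4; deleted nodes 8; deleted edges (8,0,cv); (8,2,cv); (8,4,cv); added nodes 17, 18, 19, 20, 21, 22, 23; added edges (20,0,cv); (20,17,cv); (20,19,cv); (21,2,cv); (21,17,cv); (21,18,cv); (22,4,cv); (22,18,cv); (22,19,cv); (23,17,cv); (23,18,cv); (23,19,cv); result: nodes: 0:V, 1:V, 2:V, 3:V, 4:V, 9:T, 10:V, 11:V, 12:V, 13:T, 14:T, 15:T, 16:T, 17:V, 18:V, 19:V, 20:T, 21:T, 22:T, 23:T edges: (9,1,cv); (9,2,cv); (9,4,cv); (13,0,cv); (13,10,cv); (13,12,cv); (14,1,cv); (14,10,cv); (14,11,cv); (15,4,cv); (15,11,cv); (15,12,cv); (16,10,cv); (16,11,cv); (16,12,cv); (20,0,cv); (20,17,cv); (20,19,cv); (21,2,cv); (21,17,cv); (21,18,cv); (22,4,cv); (22,18,cv); (22,19,cv); (23,17,cv); (23,18,cv); (23,19,cv)
final:
nodes: 0:V, 1:V, 2:V, 3:V, 4:V, 9:T, 10:V, 11:V, 12:V, 13:T, 14:T, 15:T, 16:T, 17:V, 18:V, 19:V, 20:T, 21:T, 22:T, 23:T
edges: (9,1,cv); (9,2,cv); (9,4,cv); (13,0,cv); (13,10,cv); (13,12,cv); (14,1,cv); (14,10,cv); (14,11,cv); (15,4,cv); (15,11,cv); (15,12,cv); (16,10,cv); (16,11,cv); (16,12,cv); (20,0,cv); (20,17,cv); (20,19,cv); (21,2,cv); (21,17,cv); (21,18,cv); (22,4,cv); (22,18,cv); (22,19,cv); (23,17,cv); (23,18,cv); (23,19,cv)


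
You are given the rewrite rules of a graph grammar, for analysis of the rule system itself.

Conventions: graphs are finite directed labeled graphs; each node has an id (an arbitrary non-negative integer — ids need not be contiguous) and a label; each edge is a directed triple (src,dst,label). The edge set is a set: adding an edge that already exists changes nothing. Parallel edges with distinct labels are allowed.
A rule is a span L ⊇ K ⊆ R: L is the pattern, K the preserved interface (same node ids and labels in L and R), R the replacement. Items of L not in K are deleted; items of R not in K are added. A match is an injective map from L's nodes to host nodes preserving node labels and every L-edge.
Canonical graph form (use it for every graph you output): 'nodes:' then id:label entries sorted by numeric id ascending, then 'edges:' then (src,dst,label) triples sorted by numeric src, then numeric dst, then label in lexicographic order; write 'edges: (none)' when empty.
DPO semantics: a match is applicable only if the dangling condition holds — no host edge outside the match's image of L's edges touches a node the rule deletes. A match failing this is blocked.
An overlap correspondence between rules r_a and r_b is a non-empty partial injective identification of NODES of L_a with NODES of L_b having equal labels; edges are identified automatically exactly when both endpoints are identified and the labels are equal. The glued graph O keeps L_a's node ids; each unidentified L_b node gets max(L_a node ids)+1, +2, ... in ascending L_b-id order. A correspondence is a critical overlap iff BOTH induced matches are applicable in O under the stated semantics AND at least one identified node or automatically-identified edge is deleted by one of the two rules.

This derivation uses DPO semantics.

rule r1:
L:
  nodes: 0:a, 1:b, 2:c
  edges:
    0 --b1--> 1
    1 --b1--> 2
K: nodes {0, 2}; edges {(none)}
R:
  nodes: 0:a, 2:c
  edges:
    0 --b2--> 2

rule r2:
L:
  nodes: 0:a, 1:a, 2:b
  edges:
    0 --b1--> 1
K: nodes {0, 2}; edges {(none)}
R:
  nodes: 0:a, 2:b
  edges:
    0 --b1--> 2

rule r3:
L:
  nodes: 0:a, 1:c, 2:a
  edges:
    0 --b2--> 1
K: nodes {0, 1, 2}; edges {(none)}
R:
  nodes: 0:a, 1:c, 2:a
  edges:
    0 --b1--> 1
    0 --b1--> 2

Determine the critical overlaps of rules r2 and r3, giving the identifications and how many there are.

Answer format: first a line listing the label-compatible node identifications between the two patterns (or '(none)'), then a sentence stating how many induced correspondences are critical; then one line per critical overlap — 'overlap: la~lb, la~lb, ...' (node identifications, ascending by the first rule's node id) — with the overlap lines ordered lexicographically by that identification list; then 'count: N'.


label-compatible node identifications between L(r2) and L(r3): 0~0, 0~2, 1~0, 1~2
2 of the induced correspondences are critical overlaps of r2 and r3.
overlap: 0~0, 1~2
overlap: 1~2
count: 2


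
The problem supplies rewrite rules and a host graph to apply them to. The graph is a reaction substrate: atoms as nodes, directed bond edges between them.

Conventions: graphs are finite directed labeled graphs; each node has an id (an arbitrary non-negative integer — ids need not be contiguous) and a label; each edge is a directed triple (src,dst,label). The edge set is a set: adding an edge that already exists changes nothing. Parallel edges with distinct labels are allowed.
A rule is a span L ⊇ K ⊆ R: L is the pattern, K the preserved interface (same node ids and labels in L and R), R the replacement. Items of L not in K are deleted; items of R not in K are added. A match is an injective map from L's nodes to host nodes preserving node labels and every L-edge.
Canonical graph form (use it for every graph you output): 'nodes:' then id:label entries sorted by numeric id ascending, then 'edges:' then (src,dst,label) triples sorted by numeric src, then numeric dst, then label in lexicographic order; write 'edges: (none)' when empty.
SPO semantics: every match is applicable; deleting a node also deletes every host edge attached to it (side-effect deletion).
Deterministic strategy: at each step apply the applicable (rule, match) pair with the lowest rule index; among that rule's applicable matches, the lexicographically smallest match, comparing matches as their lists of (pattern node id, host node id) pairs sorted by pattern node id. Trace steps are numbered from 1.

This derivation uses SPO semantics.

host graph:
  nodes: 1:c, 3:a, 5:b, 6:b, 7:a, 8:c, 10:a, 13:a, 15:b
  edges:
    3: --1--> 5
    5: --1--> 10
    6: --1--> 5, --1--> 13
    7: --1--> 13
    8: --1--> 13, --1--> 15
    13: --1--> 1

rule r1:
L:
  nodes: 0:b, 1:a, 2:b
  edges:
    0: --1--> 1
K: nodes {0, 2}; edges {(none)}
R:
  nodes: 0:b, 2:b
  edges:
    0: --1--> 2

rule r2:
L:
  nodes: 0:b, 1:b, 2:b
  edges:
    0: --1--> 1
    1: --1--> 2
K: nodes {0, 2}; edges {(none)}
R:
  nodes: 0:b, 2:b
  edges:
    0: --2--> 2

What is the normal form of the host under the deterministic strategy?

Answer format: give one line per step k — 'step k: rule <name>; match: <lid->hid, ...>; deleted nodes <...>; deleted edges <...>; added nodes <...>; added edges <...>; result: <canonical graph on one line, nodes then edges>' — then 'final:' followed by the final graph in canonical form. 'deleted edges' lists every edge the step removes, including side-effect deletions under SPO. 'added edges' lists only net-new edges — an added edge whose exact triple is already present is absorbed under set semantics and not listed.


step 1: rule r1; match: 0->5, 1->10, 2->6; deleted nodes 10; deleted edges (5,10,1); added nodes (none); added edges (5,6,1); result: nodes: 1:c, 3:a, 5:b, 6:b, 7:a, 8:c, 13:a, 15:b edges: (3,5,1); (5,6,1); (6,5,1); (6,13,1); (7,13,1); (8,13,1); (8,15,1); (13,1,1)
step 2: rule r1; match: 0->6, 1->13, 2->5; deleted nodes 13; deleted edges (6,13,1); (7,13,1); (8,13,1); (13,1,1); added nodes (none); added edges (none); result: nodes: 1:c, 3:a, 5:b, 6:b, 7:a, 8:c, 15:b edges: (3,5,1); (5,6,1); (6,5,1); (8,15,1)
final:
nodes: 1:c, 3:a, 5:b, 6:b, 7:a, 8:c, 15:b
edges: (3,5,1); (5,6,1); (6,5,1); (8,15,1)


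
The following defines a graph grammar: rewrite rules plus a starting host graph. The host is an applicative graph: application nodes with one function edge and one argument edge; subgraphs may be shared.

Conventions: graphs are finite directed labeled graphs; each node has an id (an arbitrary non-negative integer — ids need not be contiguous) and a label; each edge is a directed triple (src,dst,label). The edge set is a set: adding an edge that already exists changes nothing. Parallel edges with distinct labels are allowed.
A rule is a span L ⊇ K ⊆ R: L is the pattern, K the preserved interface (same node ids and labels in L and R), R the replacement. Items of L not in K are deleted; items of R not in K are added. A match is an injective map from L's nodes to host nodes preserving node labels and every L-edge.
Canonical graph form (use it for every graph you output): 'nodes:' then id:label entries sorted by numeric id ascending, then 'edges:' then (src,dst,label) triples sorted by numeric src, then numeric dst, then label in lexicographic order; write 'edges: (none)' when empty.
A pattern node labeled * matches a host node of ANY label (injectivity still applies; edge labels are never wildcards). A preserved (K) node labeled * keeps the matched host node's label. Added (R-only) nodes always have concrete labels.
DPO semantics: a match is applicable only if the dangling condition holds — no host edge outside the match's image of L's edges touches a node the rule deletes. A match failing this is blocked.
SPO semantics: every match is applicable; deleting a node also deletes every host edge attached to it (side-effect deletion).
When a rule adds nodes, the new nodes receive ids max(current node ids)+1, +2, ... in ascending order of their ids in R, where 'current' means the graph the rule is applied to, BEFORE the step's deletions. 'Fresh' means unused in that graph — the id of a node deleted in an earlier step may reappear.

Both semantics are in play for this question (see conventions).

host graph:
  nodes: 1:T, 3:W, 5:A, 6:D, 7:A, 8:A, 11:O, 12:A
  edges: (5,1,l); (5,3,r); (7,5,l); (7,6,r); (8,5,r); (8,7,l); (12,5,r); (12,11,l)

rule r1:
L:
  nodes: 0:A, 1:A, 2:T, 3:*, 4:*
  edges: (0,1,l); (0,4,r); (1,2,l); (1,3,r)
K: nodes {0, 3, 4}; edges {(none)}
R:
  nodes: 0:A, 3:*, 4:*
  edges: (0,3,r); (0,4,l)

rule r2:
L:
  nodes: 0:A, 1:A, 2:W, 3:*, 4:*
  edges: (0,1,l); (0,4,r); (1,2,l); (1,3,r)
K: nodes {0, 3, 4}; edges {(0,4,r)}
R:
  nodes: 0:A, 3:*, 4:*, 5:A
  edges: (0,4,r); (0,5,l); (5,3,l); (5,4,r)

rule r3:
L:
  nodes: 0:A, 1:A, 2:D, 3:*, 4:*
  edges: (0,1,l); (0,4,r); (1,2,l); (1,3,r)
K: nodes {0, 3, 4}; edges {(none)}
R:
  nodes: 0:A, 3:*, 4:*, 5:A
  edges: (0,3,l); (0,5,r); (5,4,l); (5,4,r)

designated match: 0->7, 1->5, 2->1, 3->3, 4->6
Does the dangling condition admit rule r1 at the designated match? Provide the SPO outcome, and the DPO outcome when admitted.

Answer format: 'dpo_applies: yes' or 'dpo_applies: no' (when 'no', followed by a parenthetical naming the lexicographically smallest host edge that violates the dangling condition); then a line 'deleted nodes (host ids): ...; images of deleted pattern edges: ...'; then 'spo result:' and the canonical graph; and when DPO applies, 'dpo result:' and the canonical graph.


dpo_applies: no
(the rule deletes node 5, which keeps host edge (8,5,r) outside the match image — the dangling condition fails, DPO blocks; SPO proceeds and side-deletes such edges)
deleted nodes (host ids): 1, 5; images of deleted pattern edges: (5,1,l); (5,3,r); (7,5,l); (7,6,r)
spo result:
nodes: 3:W, 6:D, 7:A, 8:A, 11:O, 12:A
edges: (7,3,r); (7,6,l); (8,7,l); (12,11,l)


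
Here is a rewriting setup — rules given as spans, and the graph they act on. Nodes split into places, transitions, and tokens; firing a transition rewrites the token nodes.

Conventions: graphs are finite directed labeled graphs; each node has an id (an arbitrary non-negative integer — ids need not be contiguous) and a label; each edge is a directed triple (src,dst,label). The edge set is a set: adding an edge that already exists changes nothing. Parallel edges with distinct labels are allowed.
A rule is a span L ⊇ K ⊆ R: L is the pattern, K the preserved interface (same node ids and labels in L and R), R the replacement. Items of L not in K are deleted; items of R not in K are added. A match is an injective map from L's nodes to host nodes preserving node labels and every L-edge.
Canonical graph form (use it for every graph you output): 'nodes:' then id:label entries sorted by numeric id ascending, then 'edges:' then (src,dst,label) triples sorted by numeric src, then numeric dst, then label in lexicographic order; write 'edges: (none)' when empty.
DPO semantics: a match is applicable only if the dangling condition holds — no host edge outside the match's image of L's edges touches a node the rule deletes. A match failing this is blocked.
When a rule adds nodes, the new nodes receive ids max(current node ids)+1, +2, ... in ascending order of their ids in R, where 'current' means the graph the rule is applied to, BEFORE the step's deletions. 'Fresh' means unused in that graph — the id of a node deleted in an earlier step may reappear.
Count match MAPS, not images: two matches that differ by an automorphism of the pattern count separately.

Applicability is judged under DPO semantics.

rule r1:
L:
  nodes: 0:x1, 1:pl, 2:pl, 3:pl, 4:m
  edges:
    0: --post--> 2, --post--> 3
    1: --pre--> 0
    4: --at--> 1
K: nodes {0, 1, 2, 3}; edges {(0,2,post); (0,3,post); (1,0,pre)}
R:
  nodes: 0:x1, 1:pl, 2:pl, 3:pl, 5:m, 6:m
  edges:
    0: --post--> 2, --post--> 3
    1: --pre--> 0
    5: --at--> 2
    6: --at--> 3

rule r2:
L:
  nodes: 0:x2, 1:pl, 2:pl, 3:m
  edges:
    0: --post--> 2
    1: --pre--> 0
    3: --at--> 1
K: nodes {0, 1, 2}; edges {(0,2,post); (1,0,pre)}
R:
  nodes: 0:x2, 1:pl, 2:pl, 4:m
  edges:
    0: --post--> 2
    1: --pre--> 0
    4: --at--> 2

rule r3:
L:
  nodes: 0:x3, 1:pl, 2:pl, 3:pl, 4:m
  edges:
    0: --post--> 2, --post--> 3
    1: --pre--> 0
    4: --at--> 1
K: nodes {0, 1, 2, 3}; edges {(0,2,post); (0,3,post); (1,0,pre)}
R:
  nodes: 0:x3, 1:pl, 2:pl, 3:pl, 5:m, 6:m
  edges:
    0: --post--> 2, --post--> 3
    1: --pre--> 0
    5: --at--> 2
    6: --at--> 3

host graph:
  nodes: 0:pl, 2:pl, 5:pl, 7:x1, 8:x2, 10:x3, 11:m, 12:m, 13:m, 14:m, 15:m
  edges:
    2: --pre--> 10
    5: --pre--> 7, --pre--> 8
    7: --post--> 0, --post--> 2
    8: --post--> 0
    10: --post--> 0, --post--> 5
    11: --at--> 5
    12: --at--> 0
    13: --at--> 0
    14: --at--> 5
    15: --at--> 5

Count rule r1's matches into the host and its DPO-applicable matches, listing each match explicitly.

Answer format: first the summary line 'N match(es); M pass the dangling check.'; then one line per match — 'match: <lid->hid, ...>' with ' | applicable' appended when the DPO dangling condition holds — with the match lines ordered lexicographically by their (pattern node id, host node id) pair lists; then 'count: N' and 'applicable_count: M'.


6 match(es); 6 pass the dangling check.
match: 0->7, 1->5, 2->0, 3->2, 4->11 | applicable
match: 0->7, 1->5, 2->0, 3->2, 4->14 | applicable
match: 0->7, 1->5, 2->0, 3->2, 4->15 | applicable
match: 0->7, 1->5, 2->2, 3->0, 4->11 | applicable
match: 0->7, 1->5, 2->2, 3->0, 4->14 | applicable
match: 0->7, 1->5, 2->2, 3->0, 4->15 | applicable
count: 6
applicable_count: 6
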